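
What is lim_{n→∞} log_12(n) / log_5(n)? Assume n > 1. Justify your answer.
lim = ln(5) / ln(12) = log_12(5)

Change of base: log_12(n) = ln n / ln 12 and log_5(n) = ln n / ln 5. The ratio is (ln n / ln 12) · (ln 5 / ln n) = ln 5 / ln 12, a constant independent of n. So the limit is ln 5 / ln 12 = log_12(5).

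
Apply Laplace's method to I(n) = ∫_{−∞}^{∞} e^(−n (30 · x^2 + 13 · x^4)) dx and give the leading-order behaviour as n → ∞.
I(n) ~ sqrt(π/(30n))

φ(x) = 30 · x^2 + 13 · x^4 has its unique global minimum at x* = 0 (since φ'(x) = 60x + 52x^3 = 0 only at x = 0 for real x with both coefficients positive, and φ → ∞ as |x| → ∞). At x* = 0, φ(0) = 0 and φ''(0) = 60. Laplace's method then gives
  I(n) ~ sqrt(2π / (n · φ''(0))) · e^(−n φ(0)) = sqrt(2π / (60n)) = sqrt(π/(30n)).
The 13 · x^4 term contributes only at subleading order (an O(1/n) relative correction).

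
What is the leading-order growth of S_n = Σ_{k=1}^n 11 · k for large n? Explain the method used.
S_n ~ 11 · n^2 / 2

By integral comparison (Euler-Maclaurin), Σ_{k=1}^n 11 · k = 11 · ∫_0^n x^1 dx + O(n) = 11 · n^2/2 + O(n). (Equivalently, Faulhaber's formula gives the same leading term.)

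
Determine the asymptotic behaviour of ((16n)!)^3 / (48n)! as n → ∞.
((16n)!)^3/(48n)! ~ ((2π·16n)^(2/2) / sqrt(3)) · 3^(−3·16n)  →  0

Write N = 16n. Stirling: N! ~ sqrt(2π N)(N/e)^N and (3N)! ~ sqrt(2π·3N)·(3N/e)^(3N).
  (N!)^3/(3N)! ~ (2π N)^(3/2) (N/e)^(3N) / [sqrt(2π·3N) (3N/e)^(3N)]
     = (2π N)^(3/2) / sqrt(2π·3N) · (N/(3N))^(3N)
     = (2π N)^((3−1)/2) / sqrt(3) · 3^(−3N).
Since 3^3 > 1, the factor 3^(−3N) decays exponentially, so the ratio → 0. Substituting N = 16n gives the stated form.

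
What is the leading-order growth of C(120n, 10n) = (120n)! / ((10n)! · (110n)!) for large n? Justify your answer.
C(120n, 10n) ~ (8916100448256/285311670611)^(10n) · sqrt(6/(11π·10n))

Write N = 10n. Apply Stirling to each factorial:
  (12N)! ~ sqrt(2π·12N) · (12N/e)^(12N),
  N! ~ sqrt(2π N) · (N/e)^N,
  (11N)! ~ sqrt(2π·11N) · (11N/e)^(11N).
The exponential factors combine to (12N)^(12N) / (N^N · (11N)^(11N)) = 12^(12N)/11^(11N) = (12^12/11^11)^N = (8916100448256/285311670611)^N.
The square-root prefactors combine to sqrt(2π·12N) / (sqrt(2π N)·sqrt(2π·11N)) = sqrt(12 / (2π·11·N)) = sqrt(6/(11π·10n)).
Substituting N = 10n: C(120n, 10n) ~ (8916100448256/285311670611)^(10n) · sqrt(6/(11π·10n)).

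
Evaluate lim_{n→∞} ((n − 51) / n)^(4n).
lim = e^(−204)

Rewrite as (1 − 51/n)^(4n). By the standard limit (1 + x/n)^n → e^x, we have (1 − 51/n)^n → e^(−51), and raising to the 4th power gives e^(−204).
More precisely, ln[(1 − 51/n)^(4n)] = 4n · ln(1 − 51/n) = 4n · (-51/n + O(1/n^2)) = -204 + O(1/n) → -204.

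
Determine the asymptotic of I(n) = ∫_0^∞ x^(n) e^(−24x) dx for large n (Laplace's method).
I(n) ~ (sqrt(2π·n) / 24) · (n/(24e))^(n)

Write the integrand as exp(n ln x − 24x) and set f(x) = n ln x − 24x. Then f'(x) = n/x − 24 = 0 at x* = n/24, and f''(x*) = −n/x*^2 = −24^2/(n). Laplace's method (interior maximum) gives
  I(n) ~ e^(f(x*)) · sqrt(2π / |f''(x*)|)
        = exp(n ln(n/24) − n) · sqrt(2π · n / 24^2)
        = (n/24)^(n) e^(−n) · sqrt(2π·n) / 24
        = (sqrt(2π·n) / 24) · (n/(24e))^(n).
This matches Γ(n+1)/24^(n+1) with Stirling applied to Γ.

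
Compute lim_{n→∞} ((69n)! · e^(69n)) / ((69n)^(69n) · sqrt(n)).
lim = sqrt(2π·69)

Stirling: (69n)! ~ sqrt(2π·69n) · (69n/e)^(69n). Hence
  (69n)! · e^(69n) / (69n)^(69n) ~ sqrt(2π·69n).
Dividing by sqrt(n): sqrt(2π·69n) / sqrt(n) = sqrt(2π·69) · n^((1−1)/2), so the limit is sqrt(2π·69).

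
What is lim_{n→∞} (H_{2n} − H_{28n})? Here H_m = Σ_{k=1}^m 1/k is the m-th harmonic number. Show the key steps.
lim = ln(2/28) = −ln 14

Euler-Maclaurin gives H_m = ln m + γ + 1/(2m) + O(1/m^2). The γ and O(1/m) terms cancel in the difference:
  H_{2n} − H_{28n} = ln(2n) − ln(28n) + O(1/n) = ln(2/28) + O(1/n).
Hence the limit is ln(2/28) = −ln 14.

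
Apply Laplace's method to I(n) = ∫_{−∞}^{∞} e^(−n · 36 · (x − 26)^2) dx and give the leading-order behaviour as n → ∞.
I(n) = sqrt(π/(36n))

Here φ(x) = 36 · (x − 26)^2 has its unique minimum at x* = 26 with φ(x*) = 0 and φ''(x*) = 72. Laplace's method gives
  I(n) ~ e^(−n φ(x*)) · sqrt(2π / (n · φ''(x*))) = sqrt(2π / (72n)) = sqrt(π/(36n)).
This is exact: substituting u = (x − 26)·sqrt(36n) gives I(n) = (1/sqrt(36n)) ∫_{−∞}^{∞} e^(−u^2) du = sqrt(π/(36n)).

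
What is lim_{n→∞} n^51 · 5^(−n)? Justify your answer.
lim = 0

Exponentials with base > 1 dominate every fixed polynomial: for any fixed c, n^c / 5^n → 0 as n → ∞ (e.g. by the ratio test, or by writing 5^n = e^(n ln 5) and noting e^(n ln 5) / n^c → ∞). Hence n^51 · 5^(−n) = n^51 / 5^n → 0.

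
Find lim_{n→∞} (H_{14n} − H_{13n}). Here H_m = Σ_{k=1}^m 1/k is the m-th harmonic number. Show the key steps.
lim = ln(14/13)

Euler-Maclaurin gives H_m = ln m + γ + 1/(2m) + O(1/m^2). The γ and O(1/m) terms cancel in the difference:
  H_{14n} − H_{13n} = ln(14n) − ln(13n) + O(1/n) = ln(14/13) + O(1/n).
Hence the limit is ln(14/13).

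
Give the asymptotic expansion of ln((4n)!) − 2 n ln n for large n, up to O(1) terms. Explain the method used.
ln((4n)!) − 2 n ln n = 2 n ln n + 4(ln 4 − 1) n + (1/2) ln(2π·4n) + O(1/n)

Stirling: ln((4n)!) = 4n ln(4n) − 4n + (1/2) ln(2π·4n) + O(1/n).
Expand 4n ln(4n) = 4n (ln n + ln 4) = 4n ln n + 4n ln 4.
Subtract 2n ln n: leading term is (4 − 2) n ln n = 2 n ln n. The next term is 4n ln 4 − 4n = 4(ln 4 − 1) n. Then the (1/2) ln(2π·4n) correction.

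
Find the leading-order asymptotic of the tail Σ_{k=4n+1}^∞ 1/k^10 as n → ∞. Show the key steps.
Σ_{k>4n} 1/k^10 ~ 1/(9 · (4n)^9)

Compare to the integral: ∫_{4n}^∞ x^(−10) dx = [−x^(−9)/9]_{4n}^∞ = 1/((10−1)·(4n)^9). Euler-Maclaurin then gives
  Σ_{k>4n} 1/k^10 = ∫_{4n}^∞ dx/x^10 − 1/(2·(4n)^10) + O(1/(4n)^11).
(Equivalently this is ζ(10) − Σ_{k≤4n} 1/k^10.)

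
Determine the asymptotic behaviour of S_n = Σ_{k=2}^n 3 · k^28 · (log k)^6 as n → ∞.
S_n ~ 3 · n^29 · (log n)^6 / 29

By integral comparison, S_n = ∫_1^n 3 · x^28 · (log x)^6 dx + O(n^28 · (log n)^6). For the integral, the leading term of ∫_1^n x^28 (log x)^6 dx is n^29/29 · (log n)^6 (by repeated integration by parts; each step lowers the log-exponent and produces a relatively O(1/log n) correction). Hence S_n ~ 3 · n^29 · (log n)^6 / 29.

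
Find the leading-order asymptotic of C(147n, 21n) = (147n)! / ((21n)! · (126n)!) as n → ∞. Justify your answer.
C(147n, 21n) ~ (823543/46656)^(21n) · sqrt(7/(12π·21n))

Write N = 21n. Apply Stirling to each factorial:
  (7N)! ~ sqrt(2π·7N) · (7N/e)^(7N),
  N! ~ sqrt(2π N) · (N/e)^N,
  (6N)! ~ sqrt(2π·6N) · (6N/e)^(6N).
The exponential factors combine to (7N)^(7N) / (N^N · (6N)^(6N)) = 7^(7N)/6^(6N) = (7^7/6^6)^N = (823543/46656)^N.
The square-root prefactors combine to sqrt(2π·7N) / (sqrt(2π N)·sqrt(2π·6N)) = sqrt(7 / (2π·6·N)) = sqrt(7/(12π·21n)).
Substituting N = 21n: C(147n, 21n) ~ (823543/46656)^(21n) · sqrt(7/(12π·21n)).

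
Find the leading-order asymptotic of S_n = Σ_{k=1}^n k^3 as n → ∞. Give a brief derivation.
S_n ~ n^4 / 4

By integral comparison (Euler-Maclaurin), Σ_{k=1}^n k^3 = ∫_0^n x^3 dx + O(n^3) = n^4/4 + O(n^3). (Equivalently, Faulhaber's formula gives the same leading term.)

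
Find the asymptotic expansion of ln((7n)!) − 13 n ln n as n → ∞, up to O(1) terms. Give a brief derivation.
ln((7n)!) − 13 n ln n = −6 n ln n + 7(ln 7 − 1) n + (1/2) ln(2π·7n) + O(1/n)

Stirling: ln((7n)!) = 7n ln(7n) − 7n + (1/2) ln(2π·7n) + O(1/n).
Expand 7n ln(7n) = 7n (ln n + ln 7) = 7n ln n + 7n ln 7.
Subtract 13n ln n: leading term is (7 − 13) n ln n = −6 n ln n. The next term is 7n ln 7 − 7n = 7(ln 7 − 1) n. Then the (1/2) ln(2π·7n) correction.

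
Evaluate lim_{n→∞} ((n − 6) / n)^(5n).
lim = e^(−30)

Rewrite as (1 − 6/n)^(5n). By the standard limit (1 + x/n)^n → e^x, we have (1 − 6/n)^n → e^(−6), and raising to the 5th power gives e^(−30).
More precisely, ln[(1 − 6/n)^(5n)] = 5n · ln(1 − 6/n) = 5n · (-6/n + O(1/n^2)) = -30 + O(1/n) → -30.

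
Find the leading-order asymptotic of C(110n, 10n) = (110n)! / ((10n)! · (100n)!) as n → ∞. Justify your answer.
C(110n, 10n) ~ (285311670611/10000000000)^(10n) · sqrt(11/(20π·10n))

Write N = 10n. Apply Stirling to each factorial:
  (11N)! ~ sqrt(2π·11N) · (11N/e)^(11N),
  N! ~ sqrt(2π N) · (N/e)^N,
  (10N)! ~ sqrt(2π·10N) · (10N/e)^(10N).
The exponential factors combine to (11N)^(11N) / (N^N · (10N)^(10N)) = 11^(11N)/10^(10N) = (11^11/10^10)^N = (285311670611/10000000000)^N.
The square-root prefactors combine to sqrt(2π·11N) / (sqrt(2π N)·sqrt(2π·10N)) = sqrt(11 / (2π·10·N)) = sqrt(11/(20π·10n)).
Substituting N = 10n: C(110n, 10n) ~ (285311670611/10000000000)^(10n) · sqrt(11/(20π·10n)).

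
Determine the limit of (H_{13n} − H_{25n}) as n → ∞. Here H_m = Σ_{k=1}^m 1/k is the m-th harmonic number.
lim = ln(13/25)

Euler-Maclaurin gives H_m = ln m + γ + 1/(2m) + O(1/m^2). The γ and O(1/m) terms cancel in the difference:
  H_{13n} − H_{25n} = ln(13n) − ln(25n) + O(1/n) = ln(13/25) + O(1/n).
Hence the limit is ln(13/25).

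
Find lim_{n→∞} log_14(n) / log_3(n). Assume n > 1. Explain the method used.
lim = ln(3) / ln(14) = log_14(3)

Change of base: log_14(n) = ln n / ln 14 and log_3(n) = ln n / ln 3. The ratio is (ln n / ln 14) · (ln 3 / ln n) = ln 3 / ln 14, a constant independent of n. So the limit is ln 3 / ln 14 = log_14(3).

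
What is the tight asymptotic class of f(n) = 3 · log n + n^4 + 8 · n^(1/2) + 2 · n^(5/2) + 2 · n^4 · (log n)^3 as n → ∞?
f(n) ∈ Θ(n^4 · (log n)^3)

Compare the terms by growth order. For large n, n^a · (log n)^b dominates n^a' · (log n)^b' iff a > a', or (a = a' and b > b'). Ranking the 5 terms shows the dominant one is 2 · n^4 · (log n)^3. Hence f(n) ∈ Θ(n^4 · (log n)^3).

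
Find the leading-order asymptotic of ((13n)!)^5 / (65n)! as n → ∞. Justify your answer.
((13n)!)^5/(65n)! ~ ((2π·13n)^(4/2) / sqrt(5)) · 5^(−5·13n)  →  0

Write N = 13n. Stirling: N! ~ sqrt(2π N)(N/e)^N and (5N)! ~ sqrt(2π·5N)·(5N/e)^(5N).
  (N!)^5/(5N)! ~ (2π N)^(5/2) (N/e)^(5N) / [sqrt(2π·5N) (5N/e)^(5N)]
     = (2π N)^(5/2) / sqrt(2π·5N) · (N/(5N))^(5N)
     = (2π N)^((5−1)/2) / sqrt(5) · 5^(−5N).
Since 5^5 > 1, the factor 5^(−5N) decays exponentially, so the ratio → 0. Substituting N = 13n gives the stated form.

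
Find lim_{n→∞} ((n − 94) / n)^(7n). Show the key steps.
lim = e^(−658)

Rewrite as (1 − 94/n)^(7n). By the standard limit (1 + x/n)^n → e^x, we have (1 − 94/n)^n → e^(−94), and raising to the 7th power gives e^(−658).
More precisely, ln[(1 − 94/n)^(7n)] = 7n · ln(1 − 94/n) = 7n · (-94/n + O(1/n^2)) = -658 + O(1/n) → -658.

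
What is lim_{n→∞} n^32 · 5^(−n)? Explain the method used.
lim = 0

Exponentials with base > 1 dominate every fixed polynomial: for any fixed c, n^c / 5^n → 0 as n → ∞ (e.g. by the ratio test, or by writing 5^n = e^(n ln 5) and noting e^(n ln 5) / n^c → ∞). Hence n^32 · 5^(−n) = n^32 / 5^n → 0.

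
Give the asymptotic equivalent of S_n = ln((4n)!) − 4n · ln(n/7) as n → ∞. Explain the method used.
S_n ~ 4n · (ln 28 − 1) + O(ln n)

Stirling: ln((4n)!) = 4n ln(4n) − 4n + O(ln n).
  S_n = 4n ln(4n) − 4n − 4n ln(n/7) + O(ln n)
      = 4n ln(4n) − 4n ln n + 4n ln 7 − 4n + O(ln n)
      = 4n ln 4 + 4n ln 7 − 4n + O(ln n)
      = 4n (ln 28 − 1) + O(ln n).
Numerically ln(28) − 1 ≈ 2.3322.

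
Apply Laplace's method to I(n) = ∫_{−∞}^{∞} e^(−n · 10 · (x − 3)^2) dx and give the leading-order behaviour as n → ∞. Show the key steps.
I(n) = sqrt(π/(10n))

Here φ(x) = 10 · (x − 3)^2 has its unique minimum at x* = 3 with φ(x*) = 0 and φ''(x*) = 20. Laplace's method gives
  I(n) ~ e^(−n φ(x*)) · sqrt(2π / (n · φ''(x*))) = sqrt(2π / (20n)) = sqrt(π/(10n)).
This is exact: substituting u = (x − 3)·sqrt(10n) gives I(n) = (1/sqrt(10n)) ∫_{−∞}^{∞} e^(−u^2) du = sqrt(π/(10n)).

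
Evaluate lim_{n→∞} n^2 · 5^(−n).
lim = 0

Exponentials with base > 1 dominate every fixed polynomial: for any fixed c, n^c / 5^n → 0 as n → ∞ (e.g. by the ratio test, or by writing 5^n = e^(n ln 5) and noting e^(n ln 5) / n^c → ∞). Hence n^2 · 5^(−n) = n^2 / 5^n → 0.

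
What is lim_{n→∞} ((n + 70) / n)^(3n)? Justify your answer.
lim = e^210

Rewrite as (1 + 70/n)^(3n). By the standard limit (1 + x/n)^n → e^x, we have (1 + 70/n)^n → e^70, and raising to the 3rd power gives e^210.
More precisely, ln[(1 + 70/n)^(3n)] = 3n · ln(1 + 70/n) = 3n · (70/n + O(1/n^2)) = 210 + O(1/n) → 210.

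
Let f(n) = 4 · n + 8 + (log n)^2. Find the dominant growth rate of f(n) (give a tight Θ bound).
f(n) ∈ Θ(n)

Compare the terms by growth order. For large n, n^a · (log n)^b dominates n^a' · (log n)^b' iff a > a', or (a = a' and b > b'). Ranking the 3 terms shows the dominant one is 4 · n. Hence f(n) ∈ Θ(n).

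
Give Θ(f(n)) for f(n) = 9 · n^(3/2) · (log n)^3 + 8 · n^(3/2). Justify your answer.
f(n) ∈ Θ(n^(3/2) · (log n)^3)

Compare the terms by growth order. For large n, n^a · (log n)^b dominates n^a' · (log n)^b' iff a > a', or (a = a' and b > b'). Ranking the 2 terms shows the dominant one is 9 · n^(3/2) · (log n)^3. Hence f(n) ∈ Θ(n^(3/2) · (log n)^3).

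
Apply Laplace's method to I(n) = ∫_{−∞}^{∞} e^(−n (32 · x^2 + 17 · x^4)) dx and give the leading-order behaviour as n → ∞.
I(n) ~ sqrt(π/(32n))

φ(x) = 32 · x^2 + 17 · x^4 has its unique global minimum at x* = 0 (since φ'(x) = 64x + 68x^3 = 0 only at x = 0 for real x with both coefficients positive, and φ → ∞ as |x| → ∞). At x* = 0, φ(0) = 0 and φ''(0) = 64. Laplace's method then gives
  I(n) ~ sqrt(2π / (n · φ''(0))) · e^(−n φ(0)) = sqrt(2π / (64n)) = sqrt(π/(32n)).
The 17 · x^4 term contributes only at subleading order (an O(1/n) relative correction).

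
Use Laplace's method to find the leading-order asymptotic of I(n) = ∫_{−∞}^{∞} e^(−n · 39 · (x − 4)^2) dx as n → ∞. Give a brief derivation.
I(n) = sqrt(π/(39n))

Here φ(x) = 39 · (x − 4)^2 has its unique minimum at x* = 4 with φ(x*) = 0 and φ''(x*) = 78. Laplace's method gives
  I(n) ~ e^(−n φ(x*)) · sqrt(2π / (n · φ''(x*))) = sqrt(2π / (78n)) = sqrt(π/(39n)).
This is exact: substituting u = (x − 4)·sqrt(39n) gives I(n) = (1/sqrt(39n)) ∫_{−∞}^{∞} e^(−u^2) du = sqrt(π/(39n)).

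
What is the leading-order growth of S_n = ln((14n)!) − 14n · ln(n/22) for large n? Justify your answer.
S_n ~ 14n · (ln 308 − 1) + O(ln n)

Stirling: ln((14n)!) = 14n ln(14n) − 14n + O(ln n).
  S_n = 14n ln(14n) − 14n − 14n ln(n/22) + O(ln n)
      = 14n ln(14n) − 14n ln n + 14n ln 22 − 14n + O(ln n)
      = 14n ln 14 + 14n ln 22 − 14n + O(ln n)
      = 14n (ln 308 − 1) + O(ln n).
Numerically ln(308) − 1 ≈ 4.7301.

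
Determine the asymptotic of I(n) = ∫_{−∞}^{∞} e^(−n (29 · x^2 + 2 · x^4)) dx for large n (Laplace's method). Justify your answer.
I(n) ~ sqrt(π/(29n))

φ(x) = 29 · x^2 + 2 · x^4 has its unique global minimum at x* = 0 (since φ'(x) = 58x + 8x^3 = 0 only at x = 0 for real x with both coefficients positive, and φ → ∞ as |x| → ∞). At x* = 0, φ(0) = 0 and φ''(0) = 58. Laplace's method then gives
  I(n) ~ sqrt(2π / (n · φ''(0))) · e^(−n φ(0)) = sqrt(2π / (58n)) = sqrt(π/(29n)).
The 2 · x^4 term contributes only at subleading order (an O(1/n) relative correction).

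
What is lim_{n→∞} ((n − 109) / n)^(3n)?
lim = e^(−327)

Rewrite as (1 − 109/n)^(3n). By the standard limit (1 + x/n)^n → e^x, we have (1 − 109/n)^n → e^(−109), and raising to the 3rd power gives e^(−327).
More precisely, ln[(1 − 109/n)^(3n)] = 3n · ln(1 − 109/n) = 3n · (-109/n + O(1/n^2)) = -327 + O(1/n) → -327.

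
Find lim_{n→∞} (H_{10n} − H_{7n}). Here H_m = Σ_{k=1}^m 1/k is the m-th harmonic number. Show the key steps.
lim = ln(10/7)

Euler-Maclaurin gives H_m = ln m + γ + 1/(2m) + O(1/m^2). The γ and O(1/m) terms cancel in the difference:
  H_{10n} − H_{7n} = ln(10n) − ln(7n) + O(1/n) = ln(10/7) + O(1/n).
Hence the limit is ln(10/7).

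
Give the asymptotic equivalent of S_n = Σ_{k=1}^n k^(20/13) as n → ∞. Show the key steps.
S_n ~ (13/33) · n^(33/13)

Integral comparison: Σ_{k=1}^n k^(20/13) = ∫_0^n x^(20/13) dx + O(n^(20/13)). The integral is n^(1 + 20/13) / (1 + 20/13) = n^((20+13)/13) / ((20+13)/13) = (13/33) · n^(33/13).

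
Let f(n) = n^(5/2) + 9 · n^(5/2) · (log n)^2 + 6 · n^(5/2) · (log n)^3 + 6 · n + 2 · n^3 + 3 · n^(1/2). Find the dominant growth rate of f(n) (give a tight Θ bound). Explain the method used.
f(n) ∈ Θ(n^3)

Compare the terms by growth order. For large n, n^a · (log n)^b dominates n^a' · (log n)^b' iff a > a', or (a = a' and b > b'). Ranking the 6 terms shows the dominant one is 2 · n^3. Hence f(n) ∈ Θ(n^3).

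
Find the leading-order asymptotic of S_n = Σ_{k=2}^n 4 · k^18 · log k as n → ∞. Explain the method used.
S_n ~ 4 · n^19 log n / 19 − 4 · n^19 / 361

By integral comparison, S_n = ∫_1^n 4 · x^18 · log x dx + O(n^18 · log n). For the integral, ∫ x^18 log x dx = n^19 log n / 19 − n^19/361 (integration by parts). Hence S_n ~ 4 · n^19 log n / 19 − 4 · n^19 / 361.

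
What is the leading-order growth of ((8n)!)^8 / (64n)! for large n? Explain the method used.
((8n)!)^8/(64n)! ~ ((2π·8n)^(7/2) / sqrt(8)) · 8^(−8·8n)  →  0

Write N = 8n. Stirling: N! ~ sqrt(2π N)(N/e)^N and (8N)! ~ sqrt(2π·8N)·(8N/e)^(8N).
  (N!)^8/(8N)! ~ (2π N)^(8/2) (N/e)^(8N) / [sqrt(2π·8N) (8N/e)^(8N)]
     = (2π N)^(8/2) / sqrt(2π·8N) · (N/(8N))^(8N)
     = (2π N)^((8−1)/2) / sqrt(8) · 8^(−8N).
Since 8^8 > 1, the factor 8^(−8N) decays exponentially, so the ratio → 0. Substituting N = 8n gives the stated form.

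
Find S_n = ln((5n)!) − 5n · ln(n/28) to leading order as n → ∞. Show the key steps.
S_n ~ 5n · (ln 140 − 1) + O(ln n)

Stirling: ln((5n)!) = 5n ln(5n) − 5n + O(ln n).
  S_n = 5n ln(5n) − 5n − 5n ln(n/28) + O(ln n)
      = 5n ln(5n) − 5n ln n + 5n ln 28 − 5n + O(ln n)
      = 5n ln 5 + 5n ln 28 − 5n + O(ln n)
      = 5n (ln 140 − 1) + O(ln n).
Numerically ln(140) − 1 ≈ 3.9416.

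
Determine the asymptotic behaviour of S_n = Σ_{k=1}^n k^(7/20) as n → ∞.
S_n ~ (20/27) · n^(27/20)

Integral comparison: Σ_{k=1}^n k^(7/20) = ∫_0^n x^(7/20) dx + O(n^(7/20)). The integral is n^(1 + 7/20) / (1 + 7/20) = n^((7+20)/20) / ((7+20)/20) = (20/27) · n^(27/20).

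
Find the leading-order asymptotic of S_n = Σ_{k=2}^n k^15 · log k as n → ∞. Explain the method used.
S_n ~ n^16 log n / 16 − n^16 / 256

By integral comparison, S_n = ∫_1^n x^15 · log x dx + O(n^15 · log n). For the integral, ∫ x^15 log x dx = n^16 log n / 16 − n^16/256 (integration by parts). Hence S_n ~ n^16 log n / 16 − n^16 / 256.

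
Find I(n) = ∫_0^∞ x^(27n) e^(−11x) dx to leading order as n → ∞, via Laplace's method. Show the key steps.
I(n) ~ (sqrt(2π·27n) / 11) · (27n/(11e))^(27n)

Write the integrand as exp(27n ln x − 11x) and set f(x) = 27n ln x − 11x. Then f'(x) = 27n/x − 11 = 0 at x* = 27n/11, and f''(x*) = −27n/x*^2 = −11^2/(27n). Laplace's method (interior maximum) gives
  I(n) ~ e^(f(x*)) · sqrt(2π / |f''(x*)|)
        = exp(27n ln(27n/11) − 27n) · sqrt(2π · 27n / 11^2)
        = (27n/11)^(27n) e^(−27n) · sqrt(2π·27n) / 11
        = (sqrt(2π·27n) / 11) · (27n/(11e))^(27n).
This matches Γ(27n+1)/11^(27n+1) with Stirling applied to Γ.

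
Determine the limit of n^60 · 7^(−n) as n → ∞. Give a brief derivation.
lim = 0

Exponentials with base > 1 dominate every fixed polynomial: for any fixed c, n^c / 7^n → 0 as n → ∞ (e.g. by the ratio test, or by writing 7^n = e^(n ln 7) and noting e^(n ln 7) / n^c → ∞). Hence n^60 · 7^(−n) = n^60 / 7^n → 0.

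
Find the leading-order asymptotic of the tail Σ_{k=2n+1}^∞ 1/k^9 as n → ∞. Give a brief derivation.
Σ_{k>2n} 1/k^9 ~ 1/(8 · (2n)^8)

Compare to the integral: ∫_{2n}^∞ x^(−9) dx = [−x^(−8)/8]_{2n}^∞ = 1/((9−1)·(2n)^8). Euler-Maclaurin then gives
  Σ_{k>2n} 1/k^9 = ∫_{2n}^∞ dx/x^9 − 1/(2·(2n)^9) + O(1/(2n)^10).
(Equivalently this is ζ(9) − Σ_{k≤2n} 1/k^9.)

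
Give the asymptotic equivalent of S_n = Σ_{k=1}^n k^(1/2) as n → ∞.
S_n ~ (2/3) · n^(3/2)

Integral comparison: Σ_{k=1}^n k^(1/2) = ∫_0^n x^(1/2) dx + O(n^(1/2)). The integral is n^(1 + 1/2) / (1 + 1/2) = n^((1+2)/2) / ((1+2)/2) = (2/3) · n^(3/2).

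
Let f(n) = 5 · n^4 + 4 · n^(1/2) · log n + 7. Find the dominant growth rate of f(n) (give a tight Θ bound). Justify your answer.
f(n) ∈ Θ(n^4)

Compare the terms by growth order. For large n, n^a · (log n)^b dominates n^a' · (log n)^b' iff a > a', or (a = a' and b > b'). Ranking the 3 terms shows the dominant one is 5 · n^4. Hence f(n) ∈ Θ(n^4).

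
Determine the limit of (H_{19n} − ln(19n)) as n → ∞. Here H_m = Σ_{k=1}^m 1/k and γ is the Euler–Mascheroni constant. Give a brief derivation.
lim = γ

By Euler-Maclaurin, H_m = ln m + γ + O(1/m). So
  H_{19n} − ln(19n) = ln(19n) + γ − ln(19n) + O(1/n)
                       = ln(19/19) + γ + O(1/n).
Hence the limit is γ (since ln 1 = 0).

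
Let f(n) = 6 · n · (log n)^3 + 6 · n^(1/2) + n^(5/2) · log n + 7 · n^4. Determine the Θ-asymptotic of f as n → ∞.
f(n) ∈ Θ(n^4)

Compare the terms by growth order. For large n, n^a · (log n)^b dominates n^a' · (log n)^b' iff a > a', or (a = a' and b > b'). Ranking the 4 terms shows the dominant one is 7 · n^4. Hence f(n) ∈ Θ(n^4).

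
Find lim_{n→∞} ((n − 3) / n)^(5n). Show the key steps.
lim = e^(−15)

Rewrite as (1 − 3/n)^(5n). By the standard limit (1 + x/n)^n → e^x, we have (1 − 3/n)^n → e^(−3), and raising to the 5th power gives e^(−15).
More precisely, ln[(1 − 3/n)^(5n)] = 5n · ln(1 − 3/n) = 5n · (-3/n + O(1/n^2)) = -15 + O(1/n) → -15.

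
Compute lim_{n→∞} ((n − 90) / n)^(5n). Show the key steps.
lim = e^(−450)

Rewrite as (1 − 90/n)^(5n). By the standard limit (1 + x/n)^n → e^x, we have (1 − 90/n)^n → e^(−90), and raising to the 5th power gives e^(−450).
More precisely, ln[(1 − 90/n)^(5n)] = 5n · ln(1 − 90/n) = 5n · (-90/n + O(1/n^2)) = -450 + O(1/n) → -450.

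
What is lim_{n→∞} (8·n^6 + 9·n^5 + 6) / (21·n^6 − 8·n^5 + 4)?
lim = 8/21

For large n the leading n^6 terms dominate both numerator and denominator. Dividing top and bottom by n^6, every other term tends to 0, leaving 8/21.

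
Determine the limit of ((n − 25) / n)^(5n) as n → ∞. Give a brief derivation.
lim = e^(−125)

Rewrite as (1 − 25/n)^(5n). By the standard limit (1 + x/n)^n → e^x, we have (1 − 25/n)^n → e^(−25), and raising to the 5th power gives e^(−125).
More precisely, ln[(1 − 25/n)^(5n)] = 5n · ln(1 − 25/n) = 5n · (-25/n + O(1/n^2)) = -125 + O(1/n) → -125.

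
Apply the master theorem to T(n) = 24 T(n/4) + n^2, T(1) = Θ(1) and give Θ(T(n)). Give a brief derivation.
T(n) = Θ(n^(log_4 24))

Master theorem: compare f(n) = n^2 to n^(log_4 24) where log_4 24 ≈ 2.292. Since 2 < log_4 24, we have f(n) = O(n^(log_4 24 − ε)) for some ε > 0 — Case 1. Hence T(n) = Θ(n^(log_4 24)).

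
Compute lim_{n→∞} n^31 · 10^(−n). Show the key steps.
lim = 0

Exponentials with base > 1 dominate every fixed polynomial: for any fixed c, n^c / 10^n → 0 as n → ∞ (e.g. by the ratio test, or by writing 10^n = e^(n ln 10) and noting e^(n ln 10) / n^c → ∞). Hence n^31 · 10^(−n) = n^31 / 10^n → 0.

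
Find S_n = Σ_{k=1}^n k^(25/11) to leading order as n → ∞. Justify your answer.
S_n ~ (11/36) · n^(36/11)

Integral comparison: Σ_{k=1}^n k^(25/11) = ∫_0^n x^(25/11) dx + O(n^(25/11)). The integral is n^(1 + 25/11) / (1 + 25/11) = n^((25+11)/11) / ((25+11)/11) = (11/36) · n^(36/11).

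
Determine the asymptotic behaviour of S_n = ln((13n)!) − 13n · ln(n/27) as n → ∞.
S_n ~ 13n · (ln 351 − 1) + O(ln n)

Stirling: ln((13n)!) = 13n ln(13n) − 13n + O(ln n).
  S_n = 13n ln(13n) − 13n − 13n ln(n/27) + O(ln n)
      = 13n ln(13n) − 13n ln n + 13n ln 27 − 13n + O(ln n)
      = 13n ln 13 + 13n ln 27 − 13n + O(ln n)
      = 13n (ln 351 − 1) + O(ln n).
Numerically ln(351) − 1 ≈ 4.8608.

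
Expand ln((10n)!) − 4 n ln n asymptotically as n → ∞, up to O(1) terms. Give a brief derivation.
ln((10n)!) − 4 n ln n = 6 n ln n + 10(ln 10 − 1) n + (1/2) ln(2π·10n) + O(1/n)

Stirling: ln((10n)!) = 10n ln(10n) − 10n + (1/2) ln(2π·10n) + O(1/n).
Expand 10n ln(10n) = 10n (ln n + ln 10) = 10n ln n + 10n ln 10.
Subtract 4n ln n: leading term is (10 − 4) n ln n = 6 n ln n. The next term is 10n ln 10 − 10n = 10(ln 10 − 1) n. Then the (1/2) ln(2π·10n) correction.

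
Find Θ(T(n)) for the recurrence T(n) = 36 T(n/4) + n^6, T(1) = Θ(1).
T(n) = Θ(n^6)

log_4 36 ≈ 2.585. f(n) = n^6 dominates n^(log_4 36) since 6 > 2.585, and the regularity condition a·f(n/b) = 36·(n/4)^6 = (36/4096)·n^6 ≤ c·f(n) holds with c = 36/4096 ≈ 0.00879 < 1. So this is Case 3: T(n) = Θ(f(n)) = Θ(n^6).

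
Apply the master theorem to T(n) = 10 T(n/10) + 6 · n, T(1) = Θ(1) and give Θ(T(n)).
T(n) = Θ(n log n)

log_10 10 = 1, and f(n) = 6 · n = Θ(n^(log_10 10)). This is Case 2 of the master theorem: T(n) = Θ(f(n) · log n) = Θ(n log n).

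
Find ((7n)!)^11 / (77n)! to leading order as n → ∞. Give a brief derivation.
((7n)!)^11/(77n)! ~ ((2π·7n)^(10/2) / sqrt(11)) · 11^(−11·7n)  →  0

Write N = 7n. Stirling: N! ~ sqrt(2π N)(N/e)^N and (11N)! ~ sqrt(2π·11N)·(11N/e)^(11N).
  (N!)^11/(11N)! ~ (2π N)^(11/2) (N/e)^(11N) / [sqrt(2π·11N) (11N/e)^(11N)]
     = (2π N)^(11/2) / sqrt(2π·11N) · (N/(11N))^(11N)
     = (2π N)^((11−1)/2) / sqrt(11) · 11^(−11N).
Since 11^11 > 1, the factor 11^(−11N) decays exponentially, so the ratio → 0. Substituting N = 7n gives the stated form.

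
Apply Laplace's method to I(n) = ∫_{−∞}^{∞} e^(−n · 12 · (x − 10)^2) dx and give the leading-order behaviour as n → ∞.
I(n) = sqrt(π/(12n))

Here φ(x) = 12 · (x − 10)^2 has its unique minimum at x* = 10 with φ(x*) = 0 and φ''(x*) = 24. Laplace's method gives
  I(n) ~ e^(−n φ(x*)) · sqrt(2π / (n · φ''(x*))) = sqrt(2π / (24n)) = sqrt(π/(12n)).
This is exact: substituting u = (x − 10)·sqrt(12n) gives I(n) = (1/sqrt(12n)) ∫_{−∞}^{∞} e^(−u^2) du = sqrt(π/(12n)).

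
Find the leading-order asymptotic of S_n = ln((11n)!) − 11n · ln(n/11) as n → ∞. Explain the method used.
S_n ~ 11n · (ln 121 − 1) + O(ln n)

Stirling: ln((11n)!) = 11n ln(11n) − 11n + O(ln n).
  S_n = 11n ln(11n) − 11n − 11n ln(n/11) + O(ln n)
      = 11n ln(11n) − 11n ln n + 11n ln 11 − 11n + O(ln n)
      = 11n ln 11 + 11n ln 11 − 11n + O(ln n)
      = 11n (ln 121 − 1) + O(ln n).
Numerically ln(121) − 1 ≈ 3.7958.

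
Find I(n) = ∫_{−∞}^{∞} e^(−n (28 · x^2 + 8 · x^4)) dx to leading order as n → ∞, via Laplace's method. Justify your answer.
I(n) ~ sqrt(π/(28n))

φ(x) = 28 · x^2 + 8 · x^4 has its unique global minimum at x* = 0 (since φ'(x) = 56x + 32x^3 = 0 only at x = 0 for real x with both coefficients positive, and φ → ∞ as |x| → ∞). At x* = 0, φ(0) = 0 and φ''(0) = 56. Laplace's method then gives
  I(n) ~ sqrt(2π / (n · φ''(0))) · e^(−n φ(0)) = sqrt(2π / (56n)) = sqrt(π/(28n)).
The 8 · x^4 term contributes only at subleading order (an O(1/n) relative correction).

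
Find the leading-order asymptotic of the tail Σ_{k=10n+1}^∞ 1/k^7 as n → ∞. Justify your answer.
Σ_{k>10n} 1/k^7 ~ 1/(6 · (10n)^6)

Compare to the integral: ∫_{10n}^∞ x^(−7) dx = [−x^(−6)/6]_{10n}^∞ = 1/((7−1)·(10n)^6). Euler-Maclaurin then gives
  Σ_{k>10n} 1/k^7 = ∫_{10n}^∞ dx/x^7 − 1/(2·(10n)^7) + O(1/(10n)^8).
(Equivalently this is ζ(7) − Σ_{k≤10n} 1/k^7.)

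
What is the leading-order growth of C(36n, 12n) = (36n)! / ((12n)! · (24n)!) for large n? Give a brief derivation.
C(36n, 12n) ~ (27/4)^(12n) · sqrt(3/(4π·12n))

Write N = 12n. Apply Stirling to each factorial:
  (3N)! ~ sqrt(2π·3N) · (3N/e)^(3N),
  N! ~ sqrt(2π N) · (N/e)^N,
  (2N)! ~ sqrt(2π·2N) · (2N/e)^(2N).
The exponential factors combine to (3N)^(3N) / (N^N · (2N)^(2N)) = 3^(3N)/2^(2N) = (3^3/2^2)^N = (27/4)^N.
The square-root prefactors combine to sqrt(2π·3N) / (sqrt(2π N)·sqrt(2π·2N)) = sqrt(3 / (2π·2·N)) = sqrt(3/(4π·12n)).
Substituting N = 12n: C(36n, 12n) ~ (27/4)^(12n) · sqrt(3/(4π·12n)).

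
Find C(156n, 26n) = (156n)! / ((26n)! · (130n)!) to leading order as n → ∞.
C(156n, 26n) ~ (46656/3125)^(26n) · sqrt(3/(5π·26n))

Write N = 26n. Apply Stirling to each factorial:
  (6N)! ~ sqrt(2π·6N) · (6N/e)^(6N),
  N! ~ sqrt(2π N) · (N/e)^N,
  (5N)! ~ sqrt(2π·5N) · (5N/e)^(5N).
The exponential factors combine to (6N)^(6N) / (N^N · (5N)^(5N)) = 6^(6N)/5^(5N) = (6^6/5^5)^N = (46656/3125)^N.
The square-root prefactors combine to sqrt(2π·6N) / (sqrt(2π N)·sqrt(2π·5N)) = sqrt(6 / (2π·5·N)) = sqrt(3/(5π·26n)).
Substituting N = 26n: C(156n, 26n) ~ (46656/3125)^(26n) · sqrt(3/(5π·26n)).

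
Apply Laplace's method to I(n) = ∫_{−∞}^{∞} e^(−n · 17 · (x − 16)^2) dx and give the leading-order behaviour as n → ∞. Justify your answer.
I(n) = sqrt(π/(17n))

Here φ(x) = 17 · (x − 16)^2 has its unique minimum at x* = 16 with φ(x*) = 0 and φ''(x*) = 34. Laplace's method gives
  I(n) ~ e^(−n φ(x*)) · sqrt(2π / (n · φ''(x*))) = sqrt(2π / (34n)) = sqrt(π/(17n)).
This is exact: substituting u = (x − 16)·sqrt(17n) gives I(n) = (1/sqrt(17n)) ∫_{−∞}^{∞} e^(−u^2) du = sqrt(π/(17n)).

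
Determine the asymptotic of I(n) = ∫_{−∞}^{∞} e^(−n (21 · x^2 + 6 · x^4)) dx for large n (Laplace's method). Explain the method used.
I(n) ~ sqrt(π/(21n))

φ(x) = 21 · x^2 + 6 · x^4 has its unique global minimum at x* = 0 (since φ'(x) = 42x + 24x^3 = 0 only at x = 0 for real x with both coefficients positive, and φ → ∞ as |x| → ∞). At x* = 0, φ(0) = 0 and φ''(0) = 42. Laplace's method then gives
  I(n) ~ sqrt(2π / (n · φ''(0))) · e^(−n φ(0)) = sqrt(2π / (42n)) = sqrt(π/(21n)).
The 6 · x^4 term contributes only at subleading order (an O(1/n) relative correction).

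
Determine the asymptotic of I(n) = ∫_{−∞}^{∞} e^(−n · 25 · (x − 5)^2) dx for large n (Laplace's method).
I(n) = sqrt(π/(25n))

Here φ(x) = 25 · (x − 5)^2 has its unique minimum at x* = 5 with φ(x*) = 0 and φ''(x*) = 50. Laplace's method gives
  I(n) ~ e^(−n φ(x*)) · sqrt(2π / (n · φ''(x*))) = sqrt(2π / (50n)) = sqrt(π/(25n)).
This is exact: substituting u = (x − 5)·sqrt(25n) gives I(n) = (1/sqrt(25n)) ∫_{−∞}^{∞} e^(−u^2) du = sqrt(π/(25n)).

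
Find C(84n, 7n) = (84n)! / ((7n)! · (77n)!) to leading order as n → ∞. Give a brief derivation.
C(84n, 7n) ~ (8916100448256/285311670611)^(7n) · sqrt(6/(11π·7n))

Write N = 7n. Apply Stirling to each factorial:
  (12N)! ~ sqrt(2π·12N) · (12N/e)^(12N),
  N! ~ sqrt(2π N) · (N/e)^N,
  (11N)! ~ sqrt(2π·11N) · (11N/e)^(11N).
The exponential factors combine to (12N)^(12N) / (N^N · (11N)^(11N)) = 12^(12N)/11^(11N) = (12^12/11^11)^N = (8916100448256/285311670611)^N.
The square-root prefactors combine to sqrt(2π·12N) / (sqrt(2π N)·sqrt(2π·11N)) = sqrt(12 / (2π·11·N)) = sqrt(6/(11π·7n)).
Substituting N = 7n: C(84n, 7n) ~ (8916100448256/285311670611)^(7n) · sqrt(6/(11π·7n)).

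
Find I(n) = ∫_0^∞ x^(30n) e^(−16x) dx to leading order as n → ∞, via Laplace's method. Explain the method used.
I(n) ~ (sqrt(2π·30n) / 16) · (30n/(16e))^(30n)

Write the integrand as exp(30n ln x − 16x) and set f(x) = 30n ln x − 16x. Then f'(x) = 30n/x − 16 = 0 at x* = 30n/16, and f''(x*) = −30n/x*^2 = −16^2/(30n). Laplace's method (interior maximum) gives
  I(n) ~ e^(f(x*)) · sqrt(2π / |f''(x*)|)
        = exp(30n ln(30n/16) − 30n) · sqrt(2π · 30n / 16^2)
        = (30n/16)^(30n) e^(−30n) · sqrt(2π·30n) / 16
        = (sqrt(2π·30n) / 16) · (30n/(16e))^(30n).
This matches Γ(30n+1)/16^(30n+1) with Stirling applied to Γ.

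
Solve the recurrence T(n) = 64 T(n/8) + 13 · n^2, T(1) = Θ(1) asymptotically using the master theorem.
T(n) = Θ(n^2 log n)

log_8 64 = 2, and f(n) = 13 · n^2 = Θ(n^(log_8 64)). This is Case 2 of the master theorem: T(n) = Θ(f(n) · log n) = Θ(n^2 log n).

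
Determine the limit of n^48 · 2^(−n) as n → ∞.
lim = 0

Exponentials with base > 1 dominate every fixed polynomial: for any fixed c, n^c / 2^n → 0 as n → ∞ (e.g. by the ratio test, or by writing 2^n = e^(n ln 2) and noting e^(n ln 2) / n^c → ∞). Hence n^48 · 2^(−n) = n^48 / 2^n → 0.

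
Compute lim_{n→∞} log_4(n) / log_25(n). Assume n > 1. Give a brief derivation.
lim = ln(25) / ln(4) = log_4(25)

Change of base: log_4(n) = ln n / ln 4 and log_25(n) = ln n / ln 25. The ratio is (ln n / ln 4) · (ln 25 / ln n) = ln 25 / ln 4, a constant independent of n. So the limit is ln 25 / ln 4 = log_4(25).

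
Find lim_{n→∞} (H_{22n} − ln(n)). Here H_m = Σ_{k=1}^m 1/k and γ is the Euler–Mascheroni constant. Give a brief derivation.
lim = ln 22 + γ

By Euler-Maclaurin, H_m = ln m + γ + O(1/m). So
  H_{22n} − ln(n) = ln(22n) + γ − ln(n) + O(1/n)
                       = ln(22/1) + γ + O(1/n).
Hence the limit is ln(22/1) + γ.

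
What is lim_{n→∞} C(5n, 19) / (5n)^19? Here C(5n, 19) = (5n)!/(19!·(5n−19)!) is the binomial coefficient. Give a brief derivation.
lim = 1/19! = 1/121645100408832000

With N = 5n → ∞: C(N, 19) / N^19 = [N(N−1)…(N−18)] / (19! · N^19) = (1/19!) · 1 · (1 − 1/(5n)) · … · (1 − 18/(5n)). Each factor → 1 as N → ∞, so the limit is 1/19! = 1/121645100408832000.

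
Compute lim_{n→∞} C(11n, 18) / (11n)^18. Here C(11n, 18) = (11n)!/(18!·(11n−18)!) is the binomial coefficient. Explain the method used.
lim = 1/18! = 1/6402373705728000

With N = 11n → ∞: C(N, 18) / N^18 = [N(N−1)…(N−17)] / (18! · N^18) = (1/18!) · 1 · (1 − 1/(11n)) · … · (1 − 17/(11n)). Each factor → 1 as N → ∞, so the limit is 1/18! = 1/6402373705728000.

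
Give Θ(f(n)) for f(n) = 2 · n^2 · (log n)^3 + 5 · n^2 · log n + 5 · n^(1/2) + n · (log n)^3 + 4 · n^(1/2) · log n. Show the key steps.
f(n) ∈ Θ(n^2 · (log n)^3)

Compare the terms by growth order. For large n, n^a · (log n)^b dominates n^a' · (log n)^b' iff a > a', or (a = a' and b > b'). Ranking the 5 terms shows the dominant one is 2 · n^2 · (log n)^3. Hence f(n) ∈ Θ(n^2 · (log n)^3).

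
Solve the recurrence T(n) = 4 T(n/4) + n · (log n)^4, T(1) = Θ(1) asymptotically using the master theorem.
T(n) = Θ(n · (log n)^5)

Here log_4 4 = 1 and f(n) = n · (log n)^4 = Θ(n^(log_4 4) · (log n)^4). This is the extended Case 2 of the master theorem (f matches the critical exponent up to log factors), giving T(n) = Θ(n^(log_4 4) · (log n)^(4+1)) = Θ(n · (log n)^5).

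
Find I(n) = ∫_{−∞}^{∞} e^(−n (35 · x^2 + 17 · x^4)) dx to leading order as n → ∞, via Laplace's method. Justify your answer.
I(n) ~ sqrt(π/(35n))

φ(x) = 35 · x^2 + 17 · x^4 has its unique global minimum at x* = 0 (since φ'(x) = 70x + 68x^3 = 0 only at x = 0 for real x with both coefficients positive, and φ → ∞ as |x| → ∞). At x* = 0, φ(0) = 0 and φ''(0) = 70. Laplace's method then gives
  I(n) ~ sqrt(2π / (n · φ''(0))) · e^(−n φ(0)) = sqrt(2π / (70n)) = sqrt(π/(35n)).
The 17 · x^4 term contributes only at subleading order (an O(1/n) relative correction).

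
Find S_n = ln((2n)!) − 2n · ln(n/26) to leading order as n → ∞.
S_n ~ 2n · (ln 52 − 1) + O(ln n)

Stirling: ln((2n)!) = 2n ln(2n) − 2n + O(ln n).
  S_n = 2n ln(2n) − 2n − 2n ln(n/26) + O(ln n)
      = 2n ln(2n) − 2n ln n + 2n ln 26 − 2n + O(ln n)
      = 2n ln 2 + 2n ln 26 − 2n + O(ln n)
      = 2n (ln 52 − 1) + O(ln n).
Numerically ln(52) − 1 ≈ 2.9512.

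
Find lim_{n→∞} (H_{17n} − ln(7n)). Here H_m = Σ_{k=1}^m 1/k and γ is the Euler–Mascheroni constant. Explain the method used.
lim = ln(17/7) + γ

By Euler-Maclaurin, H_m = ln m + γ + O(1/m). So
  H_{17n} − ln(7n) = ln(17n) + γ − ln(7n) + O(1/n)
                       = ln(17/7) + γ + O(1/n).
Hence the limit is ln(17/7) + γ.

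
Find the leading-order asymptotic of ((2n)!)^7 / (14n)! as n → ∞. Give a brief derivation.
((2n)!)^7/(14n)! ~ ((2π·2n)^(6/2) / sqrt(7)) · 7^(−7·2n)  →  0

Write N = 2n. Stirling: N! ~ sqrt(2π N)(N/e)^N and (7N)! ~ sqrt(2π·7N)·(7N/e)^(7N).
  (N!)^7/(7N)! ~ (2π N)^(7/2) (N/e)^(7N) / [sqrt(2π·7N) (7N/e)^(7N)]
     = (2π N)^(7/2) / sqrt(2π·7N) · (N/(7N))^(7N)
     = (2π N)^((7−1)/2) / sqrt(7) · 7^(−7N).
Since 7^7 > 1, the factor 7^(−7N) decays exponentially, so the ratio → 0. Substituting N = 2n gives the stated form.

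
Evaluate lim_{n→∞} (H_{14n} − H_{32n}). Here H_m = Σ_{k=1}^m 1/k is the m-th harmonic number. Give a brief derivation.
lim = ln(14/32) = ln(7/16)

Euler-Maclaurin gives H_m = ln m + γ + 1/(2m) + O(1/m^2). The γ and O(1/m) terms cancel in the difference:
  H_{14n} − H_{32n} = ln(14n) − ln(32n) + O(1/n) = ln(14/32) + O(1/n).
Hence the limit is ln(14/32) = ln(7/16).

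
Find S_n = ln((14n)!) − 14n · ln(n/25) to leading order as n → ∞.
S_n ~ 14n · (ln 350 − 1) + O(ln n)

Stirling: ln((14n)!) = 14n ln(14n) − 14n + O(ln n).
  S_n = 14n ln(14n) − 14n − 14n ln(n/25) + O(ln n)
      = 14n ln(14n) − 14n ln n + 14n ln 25 − 14n + O(ln n)
      = 14n ln 14 + 14n ln 25 − 14n + O(ln n)
      = 14n (ln 350 − 1) + O(ln n).
Numerically ln(350) − 1 ≈ 4.8579.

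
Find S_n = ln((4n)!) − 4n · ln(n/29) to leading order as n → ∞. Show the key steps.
S_n ~ 4n · (ln 116 − 1) + O(ln n)

Stirling: ln((4n)!) = 4n ln(4n) − 4n + O(ln n).
  S_n = 4n ln(4n) − 4n − 4n ln(n/29) + O(ln n)
      = 4n ln(4n) − 4n ln n + 4n ln 29 − 4n + O(ln n)
      = 4n ln 4 + 4n ln 29 − 4n + O(ln n)
      = 4n (ln 116 − 1) + O(ln n).
Numerically ln(116) − 1 ≈ 3.7536.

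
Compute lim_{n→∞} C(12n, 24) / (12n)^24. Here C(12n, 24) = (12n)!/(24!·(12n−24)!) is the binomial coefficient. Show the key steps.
lim = 1/24! = 1/620448401733239439360000

With N = 12n → ∞: C(N, 24) / N^24 = [N(N−1)…(N−23)] / (24! · N^24) = (1/24!) · 1 · (1 − 1/(12n)) · … · (1 − 23/(12n)). Each factor → 1 as N → ∞, so the limit is 1/24! = 1/620448401733239439360000.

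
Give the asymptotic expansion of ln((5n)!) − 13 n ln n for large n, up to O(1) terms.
ln((5n)!) − 13 n ln n = −8 n ln n + 5(ln 5 − 1) n + (1/2) ln(2π·5n) + O(1/n)

Stirling: ln((5n)!) = 5n ln(5n) − 5n + (1/2) ln(2π·5n) + O(1/n).
Expand 5n ln(5n) = 5n (ln n + ln 5) = 5n ln n + 5n ln 5.
Subtract 13n ln n: leading term is (5 − 13) n ln n = −8 n ln n. The next term is 5n ln 5 − 5n = 5(ln 5 − 1) n. Then the (1/2) ln(2π·5n) correction.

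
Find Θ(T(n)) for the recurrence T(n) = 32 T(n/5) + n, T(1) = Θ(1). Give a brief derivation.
T(n) = Θ(n^(log_5 32))

Master theorem: compare f(n) = n to n^(log_5 32) where log_5 32 ≈ 2.153. Since 1 < log_5 32, we have f(n) = O(n^(log_5 32 − ε)) for some ε > 0 — Case 1. Hence T(n) = Θ(n^(log_5 32)).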